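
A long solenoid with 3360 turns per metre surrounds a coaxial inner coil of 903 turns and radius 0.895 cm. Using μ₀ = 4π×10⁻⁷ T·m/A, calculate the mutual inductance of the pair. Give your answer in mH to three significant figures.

The outer solenoid produces a uniform field B₁ = μ₀n₁I₁ across the inner coil,
so the flux linkage is N₂Φ = N₂B₁A₂ = μ₀n₁N₂A₂·I₁, giving M = μ₀n₁N₂A₂.
A₂ = πr² = π(8.950×10^-3 m)² = 2.516×10^-4 m².
M = (4π×10⁻⁷)(3360)(903)(2.516×10^-4) = 9.5947×10^-4 H.

M ≈ 0.959 mH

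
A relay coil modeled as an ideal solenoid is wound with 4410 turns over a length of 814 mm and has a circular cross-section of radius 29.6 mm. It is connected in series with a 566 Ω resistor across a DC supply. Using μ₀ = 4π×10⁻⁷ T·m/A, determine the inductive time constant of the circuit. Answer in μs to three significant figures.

A = πr² = π(2.960×10^-2 m)² = 2.753×10^-3 m².
L = μ₀N²A/ℓ = (4π×10⁻⁷)(4410)²(2.753×10^-3)/(0.814) = 8.264×10^-2 H.
τ = L/R = (8.264×10^-2)/(566) = 1.460×10^-4 s.

τ ≈ 146 μs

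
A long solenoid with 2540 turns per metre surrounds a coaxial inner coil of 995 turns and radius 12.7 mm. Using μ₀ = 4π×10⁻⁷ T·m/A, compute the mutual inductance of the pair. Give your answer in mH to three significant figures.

The outer solenoid produces a uniform field B₁ = μ₀n₁I₁ across the inner coil,
so the flux linkage is N₂Φ = N₂B₁A₂ = μ₀n₁N₂A₂·I₁, giving M = μ₀n₁N₂A₂.
A₂ = πr² = π(1.270×10^-2 m)² = 5.067×10^-4 m².
M = (4π×10⁻⁷)(2540)(995)(5.067×10^-4) = 1.609×10^-3 H.

M ≈ 1.61 mH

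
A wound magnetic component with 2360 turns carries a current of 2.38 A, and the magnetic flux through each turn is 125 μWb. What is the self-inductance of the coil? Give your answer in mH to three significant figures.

L ≈ 124 mH

Self-inductance is defined by L = NΦ_B/I (flux linkage over current).
L = (2360)(1.250×10^-4 Wb)/(2.38 A) = 0.1239 H.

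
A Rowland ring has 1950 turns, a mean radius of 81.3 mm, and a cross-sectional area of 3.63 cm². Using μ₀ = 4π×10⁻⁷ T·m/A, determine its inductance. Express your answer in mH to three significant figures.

For a thin toroid, L = μ₀N²A/(2πR).
L = (4π×10⁻⁷)(1950)²(3.630×10^-4) / (2π×8.130×10^-2 m) = 3.396×10^-3 H.

L ≈ 3.40 mH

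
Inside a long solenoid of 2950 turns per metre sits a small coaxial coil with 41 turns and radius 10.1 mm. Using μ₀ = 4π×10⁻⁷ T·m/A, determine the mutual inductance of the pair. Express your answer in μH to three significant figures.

The outer solenoid produces a uniform field B₁ = μ₀n₁I₁ across the inner coil,
so the flux linkage is N₂Φ = N₂B₁A₂ = μ₀n₁N₂A₂·I₁, giving M = μ₀n₁N₂A₂.
A₂ = πr² = π(1.010×10^-2 m)² = 3.2047×10^-4 m².
M = (4π×10⁻⁷)(2950)(41)(3.2047×10^-4) = 4.871×10^-5 H.

M ≈ 48.7 μH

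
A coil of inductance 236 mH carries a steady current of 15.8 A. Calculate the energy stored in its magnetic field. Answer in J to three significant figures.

Stored magnetic energy: U = ½LI².
U = ½(0.236 H)(15.8 A)² = 29.46 J.

U ≈ 29.5 J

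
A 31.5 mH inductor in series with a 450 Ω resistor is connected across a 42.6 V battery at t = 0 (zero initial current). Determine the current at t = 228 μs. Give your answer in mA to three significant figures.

τ = L/R = 3.150×10^-2/450 = 7.000×10^-5 s; final current I_∞ = ε/R = 42.6/450 = 9.467×10^-2 A.
I(t) = I_∞(1 − e^(−t/τ)) with t/τ = 3.257.
I = (9.467×10^-2)(1 − e^(−3.257)) = 9.102×10^-2 A.

I ≈ 91.0 mA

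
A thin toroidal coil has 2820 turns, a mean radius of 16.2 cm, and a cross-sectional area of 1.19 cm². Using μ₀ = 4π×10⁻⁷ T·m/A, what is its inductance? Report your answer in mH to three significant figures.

For a thin toroid, L = μ₀N²A/(2πR).
L = (4π×10⁻⁷)(2820)²(1.190×10^-4) / (2π×0.162 m) = 1.168×10^-3 H.

L ≈ 1.17 mH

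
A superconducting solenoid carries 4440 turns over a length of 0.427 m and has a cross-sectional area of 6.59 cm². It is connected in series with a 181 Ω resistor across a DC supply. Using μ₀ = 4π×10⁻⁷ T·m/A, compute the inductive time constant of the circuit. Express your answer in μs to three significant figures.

τ ≈ 211 μs

A = 6.59 cm² = 6.590×10^-4 m².
L = μ₀N²A/ℓ = (4π×10⁻⁷)(4440)²(6.590×10^-4)/(0.427) = 3.823×10^-2 H.
τ = L/R = (3.823×10^-2)/(181) = 2.112×10^-4 s.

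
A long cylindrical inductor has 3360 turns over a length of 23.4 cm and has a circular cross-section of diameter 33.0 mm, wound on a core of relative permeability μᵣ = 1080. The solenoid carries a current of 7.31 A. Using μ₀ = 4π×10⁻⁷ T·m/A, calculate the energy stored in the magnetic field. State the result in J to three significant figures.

U ≈ 1500 J

A = π(d/2)² = π(1.650×10^-2 m)² = 8.553×10^-4 m².
L = μ₀μᵣN²A/ℓ = (4π×10⁻⁷)(1080)(3360)²(8.553×10^-4)/(0.234) = 56 H.
U = ½LI² = ½(56)(7.31)² = 1.496×10^3 J.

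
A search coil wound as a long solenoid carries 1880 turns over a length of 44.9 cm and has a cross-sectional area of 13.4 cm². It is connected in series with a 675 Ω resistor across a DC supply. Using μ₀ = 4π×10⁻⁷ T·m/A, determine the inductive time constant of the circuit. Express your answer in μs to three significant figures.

A = 13.4 cm² = 1.340×10^-3 m².
L = μ₀N²A/ℓ = (4π×10⁻⁷)(1880)²(1.340×10^-3)/(0.449) = 1.326×10^-2 H.
τ = L/R = (1.326×10^-2)/(675) = 1.964×10^-5 s.

τ ≈ 19.6 μs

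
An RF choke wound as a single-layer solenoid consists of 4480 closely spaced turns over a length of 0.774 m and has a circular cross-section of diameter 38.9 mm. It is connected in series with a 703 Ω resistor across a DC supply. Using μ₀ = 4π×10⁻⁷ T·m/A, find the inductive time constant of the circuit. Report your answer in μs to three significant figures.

A = π(d/2)² = π(1.945×10^-2 m)² = 1.188×10^-3 m².
L = μ₀N²A/ℓ = (4π×10⁻⁷)(4480)²(1.188×10^-3)/(0.774) = 3.873×10^-2 H.
τ = L/R = (3.873×10^-2)/(703) = 5.509×10^-5 s.

τ ≈ 55.1 μs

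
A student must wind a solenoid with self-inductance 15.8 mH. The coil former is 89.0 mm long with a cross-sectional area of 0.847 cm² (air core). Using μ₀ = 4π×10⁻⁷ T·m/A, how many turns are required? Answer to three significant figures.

A = 0.847 cm² = 8.470×10^-5 m².
From L = μ₀N²A/ℓ, N = √(Lℓ / (μ₀A)).
N = √[(1.580×10^-2)(8.900×10^-2) / ((4π×10⁻⁷)×8.470×10^-5)] = √(1.321×10^7) ≈ 3634.8.

N ≈ 3630 turns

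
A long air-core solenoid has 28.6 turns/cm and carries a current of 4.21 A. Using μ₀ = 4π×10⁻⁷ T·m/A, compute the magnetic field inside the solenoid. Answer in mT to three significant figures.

B ≈ 15.1 mT

Inside a long solenoid, B = μ₀nI.
B = (4π×10⁻⁷)(2.860×10^3 m⁻¹)(4.21 A) = 1.513×10^-2 T.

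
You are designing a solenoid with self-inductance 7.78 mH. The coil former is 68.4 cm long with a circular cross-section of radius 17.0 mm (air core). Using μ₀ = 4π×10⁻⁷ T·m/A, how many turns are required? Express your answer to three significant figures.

A = πr² = π(1.700×10^-2 m)² = 9.079×10^-4 m².
From L = μ₀N²A/ℓ, N = √(Lℓ / (μ₀A)).
N = √[(7.780×10^-3)(0.684) / ((4π×10⁻⁷)×9.079×10^-4)] = √(4.664×10^6) ≈ 2159.7.

N ≈ 2160 turns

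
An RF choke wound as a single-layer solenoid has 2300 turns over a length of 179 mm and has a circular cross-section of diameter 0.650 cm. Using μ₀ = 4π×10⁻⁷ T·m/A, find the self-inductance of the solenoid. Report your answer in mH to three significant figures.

L ≈ 1.23 mH

A = π(d/2)² = π(3.250×10^-3 m)² = 3.318×10^-5 m².
For a long solenoid, L = μ₀N²A/ℓ.
L = (4π×10⁻⁷)(2300)²(3.318×10^-5)/(0.179 m) = 1.232×10^-3 H.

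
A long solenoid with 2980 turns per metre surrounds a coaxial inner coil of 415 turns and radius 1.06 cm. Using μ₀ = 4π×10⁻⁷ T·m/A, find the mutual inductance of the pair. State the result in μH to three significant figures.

The outer solenoid produces a uniform field B₁ = μ₀n₁I₁ across the inner coil,
so the flux linkage is N₂Φ = N₂B₁A₂ = μ₀n₁N₂A₂·I₁, giving M = μ₀n₁N₂A₂.
A₂ = πr² = π(1.060×10^-2 m)² = 3.530×10^-4 m².
M = (4π×10⁻⁷)(2980)(415)(3.530×10^-4) = 5.486×10^-4 H.

M ≈ 549 μH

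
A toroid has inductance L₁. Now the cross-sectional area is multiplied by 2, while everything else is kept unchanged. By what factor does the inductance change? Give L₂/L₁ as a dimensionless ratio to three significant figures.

L₂/L₁ = 2.00

For a toroid, L ∝ μᵣN²A/R.
L₂/L₁ = (2) = 2.00.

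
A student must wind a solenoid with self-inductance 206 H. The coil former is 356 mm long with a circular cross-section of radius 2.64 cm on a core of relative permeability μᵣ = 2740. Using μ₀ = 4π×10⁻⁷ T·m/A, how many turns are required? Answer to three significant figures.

A = πr² = π(2.640×10^-2 m)² = 2.190×10^-3 m².
From L = μ₀μᵣN²A/ℓ, N = √(Lℓ / (μ₀μᵣA)).
N = √[(206)(0.356) / ((4π×10⁻⁷)(2740)×2.190×10^-3)] = √(9.727×10^6) ≈ 3118.9.

N ≈ 3120 turns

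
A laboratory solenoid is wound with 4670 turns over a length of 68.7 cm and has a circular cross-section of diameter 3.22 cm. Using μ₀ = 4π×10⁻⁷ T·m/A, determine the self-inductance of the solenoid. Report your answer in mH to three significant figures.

L ≈ 32.5 mH

A = π(d/2)² = π(1.610×10^-2 m)² = 8.143×10^-4 m².
For a long solenoid, L = μ₀N²A/ℓ.
L = (4π×10⁻⁷)(4670)²(8.143×10^-4)/(0.687 m) = 3.249×10^-2 H.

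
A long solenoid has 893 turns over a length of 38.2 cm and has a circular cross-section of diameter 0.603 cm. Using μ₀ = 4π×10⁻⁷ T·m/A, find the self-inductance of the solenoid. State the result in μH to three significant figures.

L ≈ 74.9 μH

A = π(d/2)² = π(3.015×10^-3 m)² = 2.856×10^-5 m².
For a long solenoid, L = μ₀N²A/ℓ.
L = (4π×10⁻⁷)(893)²(2.856×10^-5)/(0.382 m) = 7.492×10^-5 H.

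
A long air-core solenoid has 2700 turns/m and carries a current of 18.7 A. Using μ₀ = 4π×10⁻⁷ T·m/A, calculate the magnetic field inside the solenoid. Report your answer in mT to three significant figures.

B ≈ 63.4 mT

Inside a long solenoid, B = μ₀nI.
B = (4π×10⁻⁷)(2.700×10^3 m⁻¹)(18.7 A) = 6.3448×10^-2 T.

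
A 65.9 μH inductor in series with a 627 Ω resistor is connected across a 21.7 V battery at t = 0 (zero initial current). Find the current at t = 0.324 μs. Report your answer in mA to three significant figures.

τ = L/R = 6.590×10^-5/627 = 1.051×10^-7 s; final current I_∞ = ε/R = 21.7/627 = 3.461×10^-2 A.
I(t) = I_∞(1 − e^(−t/τ)) with t/τ = 3.083.
I = (3.461×10^-2)(1 − e^(−3.083)) = 3.302×10^-2 A.

I ≈ 33.0 mA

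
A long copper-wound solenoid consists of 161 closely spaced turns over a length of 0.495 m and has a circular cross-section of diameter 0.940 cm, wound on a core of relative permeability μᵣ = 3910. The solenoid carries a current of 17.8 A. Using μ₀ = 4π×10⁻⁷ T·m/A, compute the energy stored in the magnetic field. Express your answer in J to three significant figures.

A = π(d/2)² = π(4.700×10^-3 m)² = 6.940×10^-5 m².
L = μ₀μᵣN²A/ℓ = (4π×10⁻⁷)(3910)(161)²(6.940×10^-5)/(0.495) = 1.786×10^-2 H.
U = ½LI² = ½(1.786×10^-2)(17.8)² = 2.829 J.

U ≈ 2.83 J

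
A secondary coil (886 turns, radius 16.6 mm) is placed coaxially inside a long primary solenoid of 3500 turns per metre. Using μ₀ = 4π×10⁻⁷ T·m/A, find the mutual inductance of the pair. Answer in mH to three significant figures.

M ≈ 3.37 mH

The outer solenoid produces a uniform field B₁ = μ₀n₁I₁ across the inner coil,
so the flux linkage is N₂Φ = N₂B₁A₂ = μ₀n₁N₂A₂·I₁, giving M = μ₀n₁N₂A₂.
A₂ = πr² = π(1.660×10^-2 m)² = 8.657×10^-4 m².
M = (4π×10⁻⁷)(3500)(886)(8.657×10^-4) = 3.373×10^-3 H.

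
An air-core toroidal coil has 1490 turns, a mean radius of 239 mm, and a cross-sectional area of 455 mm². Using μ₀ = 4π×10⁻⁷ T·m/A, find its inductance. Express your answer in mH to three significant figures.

For a thin toroid, L = μ₀N²A/(2πR).
L = (4π×10⁻⁷)(1490)²(4.550×10^-4) / (2π×0.239 m) = 8.453×10^-4 H.

L ≈ 0.845 mH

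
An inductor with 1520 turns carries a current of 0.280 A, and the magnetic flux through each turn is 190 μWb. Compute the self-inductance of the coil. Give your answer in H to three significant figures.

Self-inductance is defined by L = NΦ_B/I (flux linkage over current).
L = (1520)(1.900×10^-4 Wb)/(0.280 A) = 1.031 H.

L ≈ 1.03 H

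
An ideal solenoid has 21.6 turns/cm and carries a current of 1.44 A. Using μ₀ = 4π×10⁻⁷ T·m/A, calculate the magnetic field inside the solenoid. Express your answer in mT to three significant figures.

B ≈ 3.91 mT

Inside a long solenoid, B = μ₀nI.
B = (4π×10⁻⁷)(2.160×10^3 m⁻¹)(1.44 A) = 3.909×10^-3 T.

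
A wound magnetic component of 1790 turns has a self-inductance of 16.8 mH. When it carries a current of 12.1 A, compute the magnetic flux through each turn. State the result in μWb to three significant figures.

From L = NΦ_B/I, the flux per turn is Φ_B = LI/N.
Φ_B = (1.680×10^-2 H)(12.1 A)/1790 = 1.136×10^-4 Wb.

Φ_B ≈ 114 μWb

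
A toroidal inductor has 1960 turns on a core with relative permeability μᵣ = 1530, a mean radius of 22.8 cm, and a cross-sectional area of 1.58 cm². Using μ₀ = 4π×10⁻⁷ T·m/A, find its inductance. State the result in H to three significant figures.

For a thin toroid, L = μ₀μᵣN²A/(2πR).
L = (4π×10⁻⁷)(1530)(1960)²(1.580×10^-4) / (2π×0.228 m) = 0.8146 H.

L ≈ 0.815 H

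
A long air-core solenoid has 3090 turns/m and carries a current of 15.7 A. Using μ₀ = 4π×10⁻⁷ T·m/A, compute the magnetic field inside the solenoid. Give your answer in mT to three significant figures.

B ≈ 61.0 mT

Inside a long solenoid, B = μ₀nI.
B = (4π×10⁻⁷)(3.090×10^3 m⁻¹)(15.7 A) = 6.096×10^-2 T.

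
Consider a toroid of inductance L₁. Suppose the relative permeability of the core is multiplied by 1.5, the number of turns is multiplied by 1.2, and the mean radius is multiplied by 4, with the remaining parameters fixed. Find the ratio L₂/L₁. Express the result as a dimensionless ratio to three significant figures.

For a toroid, L ∝ μᵣN²A/R.
L₂/L₁ = (1.5) × (1.2)^2 × (4)^-1 = 0.540.

L₂/L₁ = 0.540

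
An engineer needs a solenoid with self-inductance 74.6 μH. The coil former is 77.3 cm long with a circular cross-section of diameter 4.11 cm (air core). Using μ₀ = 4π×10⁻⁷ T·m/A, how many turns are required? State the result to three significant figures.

N ≈ 186 turns

A = π(d/2)² = π(2.055×10^-2 m)² = 1.327×10^-3 m².
From L = μ₀N²A/ℓ, N = √(Lℓ / (μ₀A)).
N = √[(7.460×10^-5)(0.773) / ((4π×10⁻⁷)×1.327×10^-3)] = √(3.459×10^4) ≈ 186.0.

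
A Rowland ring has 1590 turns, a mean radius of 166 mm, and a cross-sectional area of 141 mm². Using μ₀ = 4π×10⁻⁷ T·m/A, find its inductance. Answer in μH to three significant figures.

L ≈ 429 μH

For a thin toroid, L = μ₀N²A/(2πR).
L = (4π×10⁻⁷)(1590)²(1.410×10^-4) / (2π×0.166 m) = 4.2947×10^-4 H.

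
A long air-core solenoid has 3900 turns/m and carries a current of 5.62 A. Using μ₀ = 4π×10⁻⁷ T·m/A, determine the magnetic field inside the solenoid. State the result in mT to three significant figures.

B ≈ 27.5 mT

Inside a long solenoid, B = μ₀nI.
B = (4π×10⁻⁷)(3.900×10^3 m⁻¹)(5.62 A) = 2.754×10^-2 T.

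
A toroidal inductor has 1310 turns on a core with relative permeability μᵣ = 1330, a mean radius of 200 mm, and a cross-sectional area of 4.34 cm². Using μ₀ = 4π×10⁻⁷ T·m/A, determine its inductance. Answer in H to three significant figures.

L ≈ 0.991 H

For a thin toroid, L = μ₀μᵣN²A/(2πR).
L = (4π×10⁻⁷)(1330)(1310)²(4.340×10^-4) / (2π×0.2 m) = 0.9906 H.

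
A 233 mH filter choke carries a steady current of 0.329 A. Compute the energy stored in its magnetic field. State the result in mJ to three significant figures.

Stored magnetic energy: U = ½LI².
U = ½(0.233 H)(0.329 A)² = 1.261×10^-2 J.

U ≈ 12.6 mJ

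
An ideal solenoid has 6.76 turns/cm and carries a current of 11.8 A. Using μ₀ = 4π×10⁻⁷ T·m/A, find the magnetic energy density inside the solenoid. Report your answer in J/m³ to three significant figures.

u ≈ 40.0 J/m³

B = μ₀nI = (4π×10⁻⁷)(676)(11.8) = 1.002×10^-2 T.
u = B²/(2μ₀) = (1.002×10^-2)²/(2×4π×10⁻⁷) = 39.98 J/m³.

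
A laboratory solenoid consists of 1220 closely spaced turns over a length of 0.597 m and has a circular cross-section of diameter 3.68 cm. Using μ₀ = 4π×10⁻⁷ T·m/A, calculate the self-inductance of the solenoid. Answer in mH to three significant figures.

L ≈ 3.33 mH

A = π(d/2)² = π(1.840×10^-2 m)² = 1.064×10^-3 m².
For a long solenoid, L = μ₀N²A/ℓ.
L = (4π×10⁻⁷)(1220)²(1.064×10^-3)/(0.597 m) = 3.332×10^-3 H.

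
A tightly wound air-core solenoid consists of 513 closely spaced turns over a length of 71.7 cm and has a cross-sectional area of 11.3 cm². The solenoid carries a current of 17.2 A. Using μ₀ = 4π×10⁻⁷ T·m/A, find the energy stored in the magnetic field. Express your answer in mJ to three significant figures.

U ≈ 77.1 mJ

A = 11.3 cm² = 1.130×10^-3 m².
L = μ₀N²A/ℓ = (4π×10⁻⁷)(513)²(1.130×10^-3)/(0.717) = 5.212×10^-4 H.
U = ½LI² = ½(5.212×10^-4)(17.2)² = 7.710×10^-2 J.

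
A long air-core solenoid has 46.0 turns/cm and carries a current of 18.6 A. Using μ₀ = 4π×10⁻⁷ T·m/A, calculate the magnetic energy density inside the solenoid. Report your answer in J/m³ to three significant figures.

u ≈ 4600 J/m³

B = μ₀nI = (4π×10⁻⁷)(4.600×10^3)(18.6) = 0.1075 T.
u = B²/(2μ₀) = (0.1075)²/(2×4π×10⁻⁷) = 4.600×10^3 J/m³.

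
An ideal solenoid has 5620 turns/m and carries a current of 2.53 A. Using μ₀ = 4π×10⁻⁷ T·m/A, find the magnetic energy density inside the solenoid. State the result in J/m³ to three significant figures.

B = μ₀nI = (4π×10⁻⁷)(5.620×10^3)(2.53) = 1.787×10^-2 T.
u = B²/(2μ₀) = (1.787×10^-2)²/(2×4π×10⁻⁷) = 127 J/m³.

u ≈ 127 J/m³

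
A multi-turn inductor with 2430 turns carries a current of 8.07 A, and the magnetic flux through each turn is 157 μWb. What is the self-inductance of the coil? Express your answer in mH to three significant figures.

L ≈ 47.3 mH

Self-inductance is defined by L = NΦ_B/I (flux linkage over current).
L = (2430)(1.570×10^-4 Wb)/(8.07 A) = 4.728×10^-2 H.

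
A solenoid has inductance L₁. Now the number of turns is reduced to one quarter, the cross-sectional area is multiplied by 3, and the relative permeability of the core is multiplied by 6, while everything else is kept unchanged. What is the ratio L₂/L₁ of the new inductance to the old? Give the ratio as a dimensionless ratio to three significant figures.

L₂/L₁ = 1.13

For a solenoid, L ∝ μᵣN²A/ℓ.
L₂/L₁ = (0.25)^2 × (3) × (6) = 1.13.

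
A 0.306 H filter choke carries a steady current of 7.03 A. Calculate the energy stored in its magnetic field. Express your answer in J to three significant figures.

U ≈ 7.56 J

Stored magnetic energy: U = ½LI².
U = ½(0.306 H)(7.03 A)² = 7.561 J.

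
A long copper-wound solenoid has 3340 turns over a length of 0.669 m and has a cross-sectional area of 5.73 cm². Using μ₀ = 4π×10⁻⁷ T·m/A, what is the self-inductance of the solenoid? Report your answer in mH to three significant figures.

L ≈ 12.0 mH

A = 5.73 cm² = 5.730×10^-4 m².
For a long solenoid, L = μ₀N²A/ℓ.
L = (4π×10⁻⁷)(3340)²(5.730×10^-4)/(0.669 m) = 1.201×10^-2 H.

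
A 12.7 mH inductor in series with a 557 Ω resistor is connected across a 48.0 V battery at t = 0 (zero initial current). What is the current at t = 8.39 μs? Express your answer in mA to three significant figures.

I ≈ 26.5 mA

τ = L/R = 1.270×10^-2/557 = 2.280×10^-5 s; final current I_∞ = ε/R = 48.0/557 = 8.618×10^-2 A.
I(t) = I_∞(1 − e^(−t/τ)) with t/τ = 0.368.
I = (8.618×10^-2)(1 − e^(−0.368)) = 2.653×10^-2 A.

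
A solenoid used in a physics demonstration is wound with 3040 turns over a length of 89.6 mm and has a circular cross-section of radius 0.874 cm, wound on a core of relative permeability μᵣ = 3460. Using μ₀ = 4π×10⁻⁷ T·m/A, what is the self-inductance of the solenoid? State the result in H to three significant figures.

L ≈ 108 H

A = πr² = π(8.740×10^-3 m)² = 2.400×10^-4 m².
For a long solenoid, L = μ₀μᵣN²A/ℓ.
L = (4π×10⁻⁷)(3460)(3040)²(2.400×10^-4)/(8.960×10^-2 m) = 107.6 H.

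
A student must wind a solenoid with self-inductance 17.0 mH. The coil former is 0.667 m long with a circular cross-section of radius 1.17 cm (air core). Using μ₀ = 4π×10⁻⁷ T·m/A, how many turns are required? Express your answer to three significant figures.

A = πr² = π(1.170×10^-2 m)² = 4.301×10^-4 m².
From L = μ₀N²A/ℓ, N = √(Lℓ / (μ₀A)).
N = √[(1.700×10^-2)(0.667) / ((4π×10⁻⁷)×4.301×10^-4)] = √(2.098×10^7) ≈ 4580.6.

N ≈ 4580 turns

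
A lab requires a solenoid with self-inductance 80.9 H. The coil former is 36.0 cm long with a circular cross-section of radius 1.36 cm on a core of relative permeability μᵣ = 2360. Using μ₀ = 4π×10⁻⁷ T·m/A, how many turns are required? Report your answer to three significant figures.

N ≈ 4110 turns

A = πr² = π(1.360×10^-2 m)² = 5.811×10^-4 m².
From L = μ₀μᵣN²A/ℓ, N = √(Lℓ / (μ₀μᵣA)).
N = √[(80.9)(0.36) / ((4π×10⁻⁷)(2360)×5.811×10^-4)] = √(1.690×10^7) ≈ 4111.0.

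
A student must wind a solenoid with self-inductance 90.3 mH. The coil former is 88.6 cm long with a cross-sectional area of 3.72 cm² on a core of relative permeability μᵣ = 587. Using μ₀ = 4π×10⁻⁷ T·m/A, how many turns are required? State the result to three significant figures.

N ≈ 540 turns

A = 3.72 cm² = 3.720×10^-4 m².
From L = μ₀μᵣN²A/ℓ, N = √(Lℓ / (μ₀μᵣA)).
N = √[(9.030×10^-2)(0.886) / ((4π×10⁻⁷)(587)×3.720×10^-4)] = √(2.916×10^5) ≈ 540.0.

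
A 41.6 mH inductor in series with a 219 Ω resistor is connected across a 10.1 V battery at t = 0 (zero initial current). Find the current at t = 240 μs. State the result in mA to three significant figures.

I ≈ 33.1 mA

τ = L/R = 4.160×10^-2/219 = 1.900×10^-4 s; final current I_∞ = ε/R = 10.1/219 = 4.612×10^-2 A.
I(t) = I_∞(1 − e^(−t/τ)) with t/τ = 1.263.
I = (4.612×10^-2)(1 − e^(−1.263)) = 3.308×10^-2 A.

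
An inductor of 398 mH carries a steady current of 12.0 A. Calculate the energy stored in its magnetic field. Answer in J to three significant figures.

Stored magnetic energy: U = ½LI².
U = ½(0.398 H)(12.0 A)² = 28.66 J.

U ≈ 28.7 J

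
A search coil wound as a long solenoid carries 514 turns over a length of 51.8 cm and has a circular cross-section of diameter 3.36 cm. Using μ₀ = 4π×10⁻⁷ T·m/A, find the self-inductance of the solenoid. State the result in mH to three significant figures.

L ≈ 0.568 mH

A = π(d/2)² = π(1.680×10^-2 m)² = 8.867×10^-4 m².
For a long solenoid, L = μ₀N²A/ℓ.
L = (4π×10⁻⁷)(514)²(8.867×10^-4)/(0.518 m) = 5.683×10^-4 H.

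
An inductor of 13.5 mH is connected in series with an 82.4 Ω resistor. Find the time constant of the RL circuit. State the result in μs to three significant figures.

τ = L/R = (1.350×10^-2 H)/(82.4 Ω) = 1.638×10^-4 s.

τ ≈ 164 μs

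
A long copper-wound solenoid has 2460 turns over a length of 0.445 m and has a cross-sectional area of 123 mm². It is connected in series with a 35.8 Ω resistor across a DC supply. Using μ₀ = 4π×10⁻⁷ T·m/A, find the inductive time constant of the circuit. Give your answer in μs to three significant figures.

τ ≈ 58.7 μs

A = 123 mm² = 1.230×10^-4 m².
L = μ₀N²A/ℓ = (4π×10⁻⁷)(2460)²(1.230×10^-4)/(0.445) = 2.102×10^-3 H.
τ = L/R = (2.102×10^-3)/(35.8) = 5.871×10^-5 s.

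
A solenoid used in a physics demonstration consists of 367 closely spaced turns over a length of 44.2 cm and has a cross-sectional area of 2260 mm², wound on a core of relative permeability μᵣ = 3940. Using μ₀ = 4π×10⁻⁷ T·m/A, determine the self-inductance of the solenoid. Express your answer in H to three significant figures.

L ≈ 3.41 H

A = 2260 mm² = 2.260×10^-3 m².
For a long solenoid, L = μ₀μᵣN²A/ℓ.
L = (4π×10⁻⁷)(3940)(367)²(2.260×10^-3)/(0.442 m) = 3.41 H.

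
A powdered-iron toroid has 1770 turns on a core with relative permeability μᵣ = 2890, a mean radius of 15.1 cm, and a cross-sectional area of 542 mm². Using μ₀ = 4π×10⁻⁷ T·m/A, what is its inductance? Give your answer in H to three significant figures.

For a thin toroid, L = μ₀μᵣN²A/(2πR).
L = (4π×10⁻⁷)(2890)(1770)²(5.420×10^-4) / (2π×0.151 m) = 6.5 H.

L ≈ 6.50 H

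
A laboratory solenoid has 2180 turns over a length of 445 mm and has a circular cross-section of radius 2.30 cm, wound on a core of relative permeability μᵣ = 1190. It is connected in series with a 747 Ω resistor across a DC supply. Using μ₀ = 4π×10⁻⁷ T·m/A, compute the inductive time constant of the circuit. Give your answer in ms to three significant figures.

A = πr² = π(2.300×10^-2 m)² = 1.662×10^-3 m².
L = μ₀μᵣN²A/ℓ = (4π×10⁻⁷)(1190)(2180)²(1.662×10^-3)/(0.445) = 26.54 H.
τ = L/R = (26.54)/(747) = 3.553×10^-2 s.

τ ≈ 35.5 ms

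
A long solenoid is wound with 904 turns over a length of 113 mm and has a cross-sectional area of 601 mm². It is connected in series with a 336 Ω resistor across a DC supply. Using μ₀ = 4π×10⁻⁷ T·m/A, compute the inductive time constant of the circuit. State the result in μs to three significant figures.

τ ≈ 16.3 μs

A = 601 mm² = 6.010×10^-4 m².
L = μ₀N²A/ℓ = (4π×10⁻⁷)(904)²(6.010×10^-4)/(0.113) = 5.462×10^-3 H.
τ = L/R = (5.462×10^-3)/(336) = 1.626×10^-5 s.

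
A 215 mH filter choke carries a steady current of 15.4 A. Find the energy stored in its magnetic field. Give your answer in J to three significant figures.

Stored magnetic energy: U = ½LI².
U = ½(0.215 H)(15.4 A)² = 25.49 J.

U ≈ 25.5 J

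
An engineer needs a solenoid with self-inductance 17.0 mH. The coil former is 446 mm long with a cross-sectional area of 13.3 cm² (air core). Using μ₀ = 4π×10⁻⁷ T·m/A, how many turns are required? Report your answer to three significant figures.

A = 13.3 cm² = 1.330×10^-3 m².
From L = μ₀N²A/ℓ, N = √(Lℓ / (μ₀A)).
N = √[(1.700×10^-2)(0.446) / ((4π×10⁻⁷)×1.330×10^-3)] = √(4.537×10^6) ≈ 2129.9.

N ≈ 2130 turns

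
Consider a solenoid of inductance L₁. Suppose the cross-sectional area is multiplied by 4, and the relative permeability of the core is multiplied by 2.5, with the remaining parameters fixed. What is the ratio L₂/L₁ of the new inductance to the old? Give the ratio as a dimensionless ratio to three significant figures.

For a solenoid, L ∝ μᵣN²A/ℓ.
L₂/L₁ = (4) × (2.5) = 10.0.

L₂/L₁ = 10.0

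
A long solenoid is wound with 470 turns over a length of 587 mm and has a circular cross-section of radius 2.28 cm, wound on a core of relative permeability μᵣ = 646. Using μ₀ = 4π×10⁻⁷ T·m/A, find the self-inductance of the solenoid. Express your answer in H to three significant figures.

L ≈ 0.499 H

A = πr² = π(2.280×10^-2 m)² = 1.633×10^-3 m².
For a long solenoid, L = μ₀μᵣN²A/ℓ.
L = (4π×10⁻⁷)(646)(470)²(1.633×10^-3)/(0.587 m) = 0.4989 H.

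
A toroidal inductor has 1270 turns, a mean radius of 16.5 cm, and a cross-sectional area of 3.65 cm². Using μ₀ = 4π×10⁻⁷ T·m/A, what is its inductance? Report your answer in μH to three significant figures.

For a thin toroid, L = μ₀N²A/(2πR).
L = (4π×10⁻⁷)(1270)²(3.650×10^-4) / (2π×0.165 m) = 7.136×10^-4 H.

L ≈ 714 μH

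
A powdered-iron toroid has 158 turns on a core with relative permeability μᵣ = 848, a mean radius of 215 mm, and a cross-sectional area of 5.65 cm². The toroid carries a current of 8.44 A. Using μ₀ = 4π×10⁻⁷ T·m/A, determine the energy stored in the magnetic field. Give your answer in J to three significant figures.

U ≈ 0.396 J

L = μ₀μᵣN²A/(2πR) = (4π×10⁻⁷)(848)(158)²(5.650×10^-4)/(2π×0.215) = 1.113×10^-2 H.
U = ½LI² = ½(1.113×10^-2)(8.44)² = 0.3963 J.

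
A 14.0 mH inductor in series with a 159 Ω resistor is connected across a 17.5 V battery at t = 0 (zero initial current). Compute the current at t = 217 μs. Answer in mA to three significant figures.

I ≈ 101 mA

τ = L/R = 1.400×10^-2/159 = 8.805×10^-5 s; final current I_∞ = ε/R = 17.5/159 = 0.1101 A.
I(t) = I_∞(1 − e^(−t/τ)) with t/τ = 2.465.
I = (0.1101)(1 − e^(−2.465)) = 0.1007 A.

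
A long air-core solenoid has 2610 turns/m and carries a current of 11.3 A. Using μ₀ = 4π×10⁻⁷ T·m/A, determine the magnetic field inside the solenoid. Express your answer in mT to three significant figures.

Inside a long solenoid, B = μ₀nI.
B = (4π×10⁻⁷)(2.610×10^3 m⁻¹)(11.3 A) = 3.706×10^-2 T.

B ≈ 37.1 mT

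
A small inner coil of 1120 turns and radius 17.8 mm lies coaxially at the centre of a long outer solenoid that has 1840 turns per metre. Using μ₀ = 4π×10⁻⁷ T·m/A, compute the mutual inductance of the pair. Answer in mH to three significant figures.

M ≈ 2.58 mH

The outer solenoid produces a uniform field B₁ = μ₀n₁I₁ across the inner coil,
so the flux linkage is N₂Φ = N₂B₁A₂ = μ₀n₁N₂A₂·I₁, giving M = μ₀n₁N₂A₂.
A₂ = πr² = π(1.780×10^-2 m)² = 9.954×10^-4 m².
M = (4π×10⁻⁷)(1840)(1120)(9.954×10^-4) = 2.578×10^-3 H.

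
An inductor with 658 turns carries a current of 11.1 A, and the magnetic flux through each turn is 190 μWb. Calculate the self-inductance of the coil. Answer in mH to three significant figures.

Self-inductance is defined by L = NΦ_B/I (flux linkage over current).
L = (658)(1.900×10^-4 Wb)/(11.1 A) = 1.126×10^-2 H.

L ≈ 11.3 mH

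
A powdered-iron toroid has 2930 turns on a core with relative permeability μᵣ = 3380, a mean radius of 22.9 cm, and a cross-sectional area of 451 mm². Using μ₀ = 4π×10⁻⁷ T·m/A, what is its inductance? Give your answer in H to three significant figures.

For a thin toroid, L = μ₀μᵣN²A/(2πR).
L = (4π×10⁻⁷)(3380)(2930)²(4.510×10^-4) / (2π×0.229 m) = 11.43 H.

L ≈ 11.4 H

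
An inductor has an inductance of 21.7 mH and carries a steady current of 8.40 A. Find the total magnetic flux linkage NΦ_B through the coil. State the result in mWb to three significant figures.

NΦ_B ≈ 182 mWb

From L = NΦ_B/I, the flux linkage is NΦ_B = LI.
NΦ_B = (2.170×10^-2 H)(8.40 A) = 0.1823 Wb.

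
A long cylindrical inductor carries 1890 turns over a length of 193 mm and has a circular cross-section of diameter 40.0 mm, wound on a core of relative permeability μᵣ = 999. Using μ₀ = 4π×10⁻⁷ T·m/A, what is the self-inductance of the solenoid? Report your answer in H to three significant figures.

A = π(d/2)² = π(2.000×10^-2 m)² = 1.257×10^-3 m².
For a long solenoid, L = μ₀μᵣN²A/ℓ.
L = (4π×10⁻⁷)(999)(1890)²(1.257×10^-3)/(0.193 m) = 29.2 H.

L ≈ 29.2 H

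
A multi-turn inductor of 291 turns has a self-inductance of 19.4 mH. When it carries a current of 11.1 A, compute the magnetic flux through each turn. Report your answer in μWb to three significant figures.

From L = NΦ_B/I, the flux per turn is Φ_B = LI/N.
Φ_B = (1.940×10^-2 H)(11.1 A)/291 = 7.400×10^-4 Wb.

Φ_B ≈ 740 μWb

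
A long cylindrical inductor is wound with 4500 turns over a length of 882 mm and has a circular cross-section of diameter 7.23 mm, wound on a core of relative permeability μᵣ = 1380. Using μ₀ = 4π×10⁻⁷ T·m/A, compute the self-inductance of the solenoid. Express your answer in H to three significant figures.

A = π(d/2)² = π(3.615×10^-3 m)² = 4.106×10^-5 m².
For a long solenoid, L = μ₀μᵣN²A/ℓ.
L = (4π×10⁻⁷)(1380)(4500)²(4.106×10^-5)/(0.882 m) = 1.6346 H.

L ≈ 1.63 H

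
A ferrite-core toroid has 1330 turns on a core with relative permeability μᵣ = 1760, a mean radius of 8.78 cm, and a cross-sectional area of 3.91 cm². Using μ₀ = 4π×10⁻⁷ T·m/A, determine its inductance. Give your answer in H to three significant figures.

L ≈ 2.77 H

For a thin toroid, L = μ₀μᵣN²A/(2πR).
L = (4π×10⁻⁷)(1760)(1330)²(3.910×10^-4) / (2π×8.780×10^-2 m) = 2.773 H.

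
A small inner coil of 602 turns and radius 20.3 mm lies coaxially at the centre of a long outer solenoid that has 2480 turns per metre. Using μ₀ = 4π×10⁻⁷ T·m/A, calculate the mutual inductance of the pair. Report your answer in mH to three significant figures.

M ≈ 2.43 mH

The outer solenoid produces a uniform field B₁ = μ₀n₁I₁ across the inner coil,
so the flux linkage is N₂Φ = N₂B₁A₂ = μ₀n₁N₂A₂·I₁, giving M = μ₀n₁N₂A₂.
A₂ = πr² = π(2.030×10^-2 m)² = 1.2946×10^-3 m².
M = (4π×10⁻⁷)(2480)(602)(1.2946×10^-3) = 2.429×10^-3 H.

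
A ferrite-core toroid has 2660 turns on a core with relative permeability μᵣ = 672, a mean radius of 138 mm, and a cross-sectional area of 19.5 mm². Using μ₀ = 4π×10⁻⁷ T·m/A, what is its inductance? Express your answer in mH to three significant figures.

L ≈ 134 mH

For a thin toroid, L = μ₀μᵣN²A/(2πR).
L = (4π×10⁻⁷)(672)(2660)²(1.950×10^-5) / (2π×0.138 m) = 0.1344 H.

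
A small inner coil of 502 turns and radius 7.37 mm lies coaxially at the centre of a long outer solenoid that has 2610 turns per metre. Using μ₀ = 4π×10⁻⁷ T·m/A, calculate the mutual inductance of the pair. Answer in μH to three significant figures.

The outer solenoid produces a uniform field B₁ = μ₀n₁I₁ across the inner coil,
so the flux linkage is N₂Φ = N₂B₁A₂ = μ₀n₁N₂A₂·I₁, giving M = μ₀n₁N₂A₂.
A₂ = πr² = π(7.370×10^-3 m)² = 1.706×10^-4 m².
M = (4π×10⁻⁷)(2610)(502)(1.706×10^-4) = 2.810×10^-4 H.

M ≈ 281 μH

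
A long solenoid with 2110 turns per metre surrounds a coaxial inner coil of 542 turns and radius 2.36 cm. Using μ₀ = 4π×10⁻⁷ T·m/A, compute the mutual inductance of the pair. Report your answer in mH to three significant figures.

M ≈ 2.51 mH

The outer solenoid produces a uniform field B₁ = μ₀n₁I₁ across the inner coil,
so the flux linkage is N₂Φ = N₂B₁A₂ = μ₀n₁N₂A₂·I₁, giving M = μ₀n₁N₂A₂.
A₂ = πr² = π(2.360×10^-2 m)² = 1.750×10^-3 m².
M = (4π×10⁻⁷)(2110)(542)(1.750×10^-3) = 2.5146×10^-3 H.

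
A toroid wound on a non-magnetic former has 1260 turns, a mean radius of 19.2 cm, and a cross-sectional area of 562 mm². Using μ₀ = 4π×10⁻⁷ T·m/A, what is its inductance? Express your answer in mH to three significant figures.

L ≈ 0.929 mH

For a thin toroid, L = μ₀N²A/(2πR).
L = (4π×10⁻⁷)(1260)²(5.620×10^-4) / (2π×0.192 m) = 9.294×10^-4 H.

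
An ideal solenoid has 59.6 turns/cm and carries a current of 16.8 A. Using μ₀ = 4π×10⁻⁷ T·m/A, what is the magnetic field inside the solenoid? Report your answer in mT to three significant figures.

Inside a long solenoid, B = μ₀nI.
B = (4π×10⁻⁷)(5.960×10^3 m⁻¹)(16.8 A) = 0.1258 T.

B ≈ 126 mT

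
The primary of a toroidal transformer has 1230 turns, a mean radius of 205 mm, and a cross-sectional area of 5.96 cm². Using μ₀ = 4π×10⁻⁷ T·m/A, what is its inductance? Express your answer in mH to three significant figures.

For a thin toroid, L = μ₀N²A/(2πR).
L = (4π×10⁻⁷)(1230)²(5.960×10^-4) / (2π×0.205 m) = 8.797×10^-4 H.

L ≈ 0.880 mH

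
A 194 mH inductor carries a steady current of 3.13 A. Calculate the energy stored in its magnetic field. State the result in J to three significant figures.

U ≈ 0.950 J

Stored magnetic energy: U = ½LI².
U = ½(0.194 H)(3.13 A)² = 0.9503 J.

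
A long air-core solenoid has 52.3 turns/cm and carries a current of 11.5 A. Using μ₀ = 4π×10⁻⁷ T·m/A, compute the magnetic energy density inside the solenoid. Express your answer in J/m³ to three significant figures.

B = μ₀nI = (4π×10⁻⁷)(5.230×10^3)(11.5) = 7.558×10^-2 T.
u = B²/(2μ₀) = (7.558×10^-2)²/(2×4π×10⁻⁷) = 2.273×10^3 J/m³.

u ≈ 2270 J/m³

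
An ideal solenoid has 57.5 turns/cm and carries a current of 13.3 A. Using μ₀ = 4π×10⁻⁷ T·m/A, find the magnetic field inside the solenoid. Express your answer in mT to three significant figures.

B ≈ 96.1 mT

Inside a long solenoid, B = μ₀nI.
B = (4π×10⁻⁷)(5.750×10^3 m⁻¹)(13.3 A) = 9.610×10^-2 T.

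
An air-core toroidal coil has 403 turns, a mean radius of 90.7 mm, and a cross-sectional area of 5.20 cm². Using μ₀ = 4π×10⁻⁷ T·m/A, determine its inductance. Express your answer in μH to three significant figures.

L ≈ 186 μH

For a thin toroid, L = μ₀N²A/(2πR).
L = (4π×10⁻⁷)(403)²(5.200×10^-4) / (2π×9.070×10^-2 m) = 1.862×10^-4 H.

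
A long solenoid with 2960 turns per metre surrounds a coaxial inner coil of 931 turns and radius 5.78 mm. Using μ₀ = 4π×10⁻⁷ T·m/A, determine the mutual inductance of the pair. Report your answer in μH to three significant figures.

The outer solenoid produces a uniform field B₁ = μ₀n₁I₁ across the inner coil,
so the flux linkage is N₂Φ = N₂B₁A₂ = μ₀n₁N₂A₂·I₁, giving M = μ₀n₁N₂A₂.
A₂ = πr² = π(5.780×10^-3 m)² = 1.050×10^-4 m².
M = (4π×10⁻⁷)(2960)(931)(1.050×10^-4) = 3.6346×10^-4 H.

M ≈ 363 μH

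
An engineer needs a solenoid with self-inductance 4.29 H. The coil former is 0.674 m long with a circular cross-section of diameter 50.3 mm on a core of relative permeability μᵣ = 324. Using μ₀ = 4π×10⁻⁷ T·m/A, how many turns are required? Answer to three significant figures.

A = π(d/2)² = π(2.515×10^-2 m)² = 1.987×10^-3 m².
From L = μ₀μᵣN²A/ℓ, N = √(Lℓ / (μ₀μᵣA)).
N = √[(4.29)(0.674) / ((4π×10⁻⁷)(324)×1.987×10^-3)] = √(3.574×10^6) ≈ 1890.5.

N ≈ 1890 turns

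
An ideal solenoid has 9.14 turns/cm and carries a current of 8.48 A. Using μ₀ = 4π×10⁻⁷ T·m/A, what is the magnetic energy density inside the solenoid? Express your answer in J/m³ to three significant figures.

u ≈ 37.7 J/m³

B = μ₀nI = (4π×10⁻⁷)(914)(8.48) = 9.740×10^-3 T.
u = B²/(2μ₀) = (9.740×10^-3)²/(2×4π×10⁻⁷) = 37.745 J/m³.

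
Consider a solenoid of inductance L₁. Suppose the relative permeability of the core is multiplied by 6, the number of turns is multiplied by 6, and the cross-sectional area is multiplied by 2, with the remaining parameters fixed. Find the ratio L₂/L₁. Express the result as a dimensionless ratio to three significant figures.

For a solenoid, L ∝ μᵣN²A/ℓ.
L₂/L₁ = (6) × (6)^2 × (2) = 432.

L₂/L₁ = 432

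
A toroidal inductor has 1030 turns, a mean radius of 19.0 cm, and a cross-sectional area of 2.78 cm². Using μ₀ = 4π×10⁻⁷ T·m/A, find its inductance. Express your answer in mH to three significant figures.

L ≈ 0.310 mH

For a thin toroid, L = μ₀N²A/(2πR).
L = (4π×10⁻⁷)(1030)²(2.780×10^-4) / (2π×0.19 m) = 3.1045×10^-4 H.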